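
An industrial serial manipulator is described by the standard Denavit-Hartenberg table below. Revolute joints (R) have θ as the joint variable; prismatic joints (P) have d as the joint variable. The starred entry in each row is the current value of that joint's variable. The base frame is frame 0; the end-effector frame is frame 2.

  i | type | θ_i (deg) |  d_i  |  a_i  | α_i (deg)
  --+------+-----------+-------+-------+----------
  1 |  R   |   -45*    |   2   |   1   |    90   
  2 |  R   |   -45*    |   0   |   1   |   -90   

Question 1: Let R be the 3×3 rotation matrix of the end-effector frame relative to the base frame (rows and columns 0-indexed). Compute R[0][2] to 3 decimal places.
0.500

End-effector z-axis (col 2 of R) = (0.5000,-0.5000,0.7071)
R[0][2] = 0.5000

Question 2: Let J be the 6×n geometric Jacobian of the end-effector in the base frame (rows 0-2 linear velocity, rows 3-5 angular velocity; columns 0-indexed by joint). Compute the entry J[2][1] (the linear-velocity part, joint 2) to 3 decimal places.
axis z_1 = (-0.7071,-0.7071,0.0000); lever o_n−o_1 = (0.5000,-0.5000,-0.7071)
cross product → J_v[:, 1] = (0.5000,-0.5000,0.7071)
J_ω[:, 1] = z_1
entry J[2][1] = 0.7071

0.707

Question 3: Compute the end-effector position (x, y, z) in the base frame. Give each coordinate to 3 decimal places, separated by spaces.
1.207 -1.207 1.293

after link 1: o_1 = (0.7071, -0.7071, 2.0000)
after link 2: o_2 = (1.2071, -1.2071, 1.2929)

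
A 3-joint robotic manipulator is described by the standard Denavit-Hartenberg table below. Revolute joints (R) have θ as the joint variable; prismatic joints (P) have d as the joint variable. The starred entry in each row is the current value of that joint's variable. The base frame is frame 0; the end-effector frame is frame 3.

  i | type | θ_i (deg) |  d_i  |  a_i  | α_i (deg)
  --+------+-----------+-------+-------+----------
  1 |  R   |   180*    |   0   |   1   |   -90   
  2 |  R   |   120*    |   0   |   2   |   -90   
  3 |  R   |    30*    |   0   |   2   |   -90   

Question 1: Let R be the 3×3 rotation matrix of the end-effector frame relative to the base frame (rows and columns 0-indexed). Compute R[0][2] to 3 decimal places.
-0.250

End-effector z-axis (col 2 of R) = (-0.2500,0.8660,0.4330)
R[0][2] = -0.2500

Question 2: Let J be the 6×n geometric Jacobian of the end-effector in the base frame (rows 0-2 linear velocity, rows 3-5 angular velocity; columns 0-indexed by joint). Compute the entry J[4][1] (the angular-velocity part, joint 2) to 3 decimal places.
axis z_1 = (-0.0000,-1.0000,0.0000); lever o_n−o_1 = (1.8660,1.0000,-3.2321)
cross product → J_v[:, 1] = (3.2321,-0.0000,1.8660)
J_ω[:, 1] = z_1
entry J[4][1] = -1.0000

-1.000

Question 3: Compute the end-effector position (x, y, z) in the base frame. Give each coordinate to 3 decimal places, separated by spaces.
0.866 1.000 -3.232

after link 1: o_1 = (-1.0000, 0.0000, 0.0000)
after link 2: o_2 = (-0.0000, -0.0000, -1.7321)
after link 3: o_3 = (0.8660, 1.0000, -3.2321)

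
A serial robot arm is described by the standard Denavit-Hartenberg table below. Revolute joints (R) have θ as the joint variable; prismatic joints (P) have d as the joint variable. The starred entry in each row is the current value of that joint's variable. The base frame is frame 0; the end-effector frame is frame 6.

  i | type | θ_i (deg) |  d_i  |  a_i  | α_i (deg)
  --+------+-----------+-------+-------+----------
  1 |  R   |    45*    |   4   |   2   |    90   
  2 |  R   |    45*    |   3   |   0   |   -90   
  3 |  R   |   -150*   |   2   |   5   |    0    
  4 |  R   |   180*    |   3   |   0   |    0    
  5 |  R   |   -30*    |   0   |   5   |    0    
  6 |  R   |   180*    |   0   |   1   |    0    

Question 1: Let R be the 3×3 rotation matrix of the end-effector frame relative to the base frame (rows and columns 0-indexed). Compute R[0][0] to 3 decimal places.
End-effector x-axis (col 0 of R) = (-0.5000,-0.5000,-0.7071)
R[0][0] = -0.5000

-0.500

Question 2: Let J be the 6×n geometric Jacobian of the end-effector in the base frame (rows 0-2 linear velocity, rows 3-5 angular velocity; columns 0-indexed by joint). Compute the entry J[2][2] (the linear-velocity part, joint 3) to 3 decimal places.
axis z_2 = (-0.5000,-0.5000,0.7071); lever o_n−o_2 = (-0.8973,-4.4328,3.3021)
cross product → J_v[:, 2] = (1.4834,1.0166,1.7678)
J_ω[:, 2] = z_2
entry J[2][2] = 1.7678

1.768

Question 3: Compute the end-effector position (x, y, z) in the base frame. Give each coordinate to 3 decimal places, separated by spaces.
after link 1: o_1 = (1.4142, 1.4142, 4.0000)
after link 2: o_2 = (3.5355, -0.7071, 4.0000)
after link 3: o_3 = (2.1382, -5.6399, 2.3524)
after link 4: o_4 = (0.6382, -7.1399, 4.4737)
after link 5: o_5 = (3.1382, -4.6399, 8.0092)
after link 6: o_6 = (2.6382, -5.1399, 7.3021)

2.638 -5.140 7.302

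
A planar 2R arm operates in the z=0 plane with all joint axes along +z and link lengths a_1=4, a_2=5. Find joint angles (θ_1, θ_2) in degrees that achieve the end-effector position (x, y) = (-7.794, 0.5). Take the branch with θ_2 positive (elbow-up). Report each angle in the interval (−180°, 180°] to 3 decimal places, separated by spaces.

cos θ_2 = (60.9964−4²−5²)/(2·4·5) = 0.4999; θ_2 = 60.0059° (elbow-up)
β = atan2(0.5000,-7.7940) = 176.3294°; ψ = atan2(4.3304,6.4996) = 33.6739°
θ_1 = β − ψ = 142.6555°

142.656 60.006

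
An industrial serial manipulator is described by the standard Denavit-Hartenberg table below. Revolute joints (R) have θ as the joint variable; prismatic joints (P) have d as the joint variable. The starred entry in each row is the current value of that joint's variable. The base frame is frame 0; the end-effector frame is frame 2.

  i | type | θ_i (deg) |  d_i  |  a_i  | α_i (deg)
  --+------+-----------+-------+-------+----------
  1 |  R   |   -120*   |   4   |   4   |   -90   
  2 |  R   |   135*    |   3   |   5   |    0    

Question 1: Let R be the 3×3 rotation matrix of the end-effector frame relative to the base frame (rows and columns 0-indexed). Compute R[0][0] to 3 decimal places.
End-effector x-axis (col 0 of R) = (0.3536,0.6124,-0.7071)
R[0][0] = 0.3536

0.354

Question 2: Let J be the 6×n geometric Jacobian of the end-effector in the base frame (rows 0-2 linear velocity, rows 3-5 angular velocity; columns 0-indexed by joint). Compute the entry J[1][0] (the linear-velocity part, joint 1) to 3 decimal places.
axis z_0 = ẑ; lever o_n−o_0 = (2.3658,-1.9022,0.4645)
cross product → J_v[:, 0] = (1.9022,2.3658,-0.0000)
J_ω[:, 0] = z_0
entry J[1][0] = 2.3658

2.366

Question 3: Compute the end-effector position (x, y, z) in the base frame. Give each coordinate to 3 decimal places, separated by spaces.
2.366 -1.902 0.464

after link 1: o_1 = (-2.0000, -3.4641, 4.0000)
after link 2: o_2 = (2.3658, -1.9022, 0.4645)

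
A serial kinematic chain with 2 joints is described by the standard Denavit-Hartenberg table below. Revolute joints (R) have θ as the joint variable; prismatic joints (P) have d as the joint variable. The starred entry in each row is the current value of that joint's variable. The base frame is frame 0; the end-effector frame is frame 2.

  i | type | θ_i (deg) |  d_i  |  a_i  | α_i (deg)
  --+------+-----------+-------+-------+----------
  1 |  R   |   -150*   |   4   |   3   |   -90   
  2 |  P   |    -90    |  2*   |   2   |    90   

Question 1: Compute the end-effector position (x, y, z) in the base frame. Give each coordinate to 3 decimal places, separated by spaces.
-1.598 -3.232 6.000

after link 1: o_1 = (-2.5981, -1.5000, 4.0000)
after link 2: o_2 = (-1.5981, -3.2321, 6.0000)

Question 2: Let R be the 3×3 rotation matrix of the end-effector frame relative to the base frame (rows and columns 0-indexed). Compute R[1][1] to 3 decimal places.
End-effector y-axis (col 1 of R) = (0.5000,-0.8660,0.0000)
R[1][1] = -0.8660

-0.866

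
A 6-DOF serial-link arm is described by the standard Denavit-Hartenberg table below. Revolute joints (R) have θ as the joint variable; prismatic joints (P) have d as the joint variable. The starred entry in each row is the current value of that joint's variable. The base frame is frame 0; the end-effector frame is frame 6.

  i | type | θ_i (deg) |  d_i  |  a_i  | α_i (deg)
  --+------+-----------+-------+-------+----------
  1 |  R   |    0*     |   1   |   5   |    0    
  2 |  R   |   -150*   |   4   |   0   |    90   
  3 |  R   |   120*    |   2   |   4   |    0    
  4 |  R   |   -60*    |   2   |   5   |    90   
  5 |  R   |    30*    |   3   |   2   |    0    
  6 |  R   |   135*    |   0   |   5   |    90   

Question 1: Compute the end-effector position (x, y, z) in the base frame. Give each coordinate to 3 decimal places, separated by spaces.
0.511 4.676 8.612

after link 1: o_1 = (5.0000, 0.0000, 1.0000)
after link 2: o_2 = (5.0000, 0.0000, 5.0000)
after link 3: o_3 = (5.7321, 2.7321, 8.4641)
after link 4: o_4 = (2.5670, 3.2141, 12.7942)
after link 5: o_5 = (-0.9330, 2.3481, 12.7942)
after link 6: o_6 = (0.5112, 4.6762, 8.6116)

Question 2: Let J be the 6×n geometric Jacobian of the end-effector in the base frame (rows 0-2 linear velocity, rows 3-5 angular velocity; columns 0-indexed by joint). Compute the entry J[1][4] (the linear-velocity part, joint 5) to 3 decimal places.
-2.109

axis z_4 = (-0.7500,-0.4330,-0.5000); lever o_n−o_4 = (-2.0558,1.4621,-4.1826)
cross product → J_v[:, 4] = (2.5422,-2.1091,-1.9867)
J_ω[:, 4] = z_4
entry J[1][4] = -2.1091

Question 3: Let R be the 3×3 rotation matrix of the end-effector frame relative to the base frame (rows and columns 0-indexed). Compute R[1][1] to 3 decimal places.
-0.433

End-effector y-axis (col 1 of R) = (-0.7500,-0.4330,-0.5000)
R[1][1] = -0.4330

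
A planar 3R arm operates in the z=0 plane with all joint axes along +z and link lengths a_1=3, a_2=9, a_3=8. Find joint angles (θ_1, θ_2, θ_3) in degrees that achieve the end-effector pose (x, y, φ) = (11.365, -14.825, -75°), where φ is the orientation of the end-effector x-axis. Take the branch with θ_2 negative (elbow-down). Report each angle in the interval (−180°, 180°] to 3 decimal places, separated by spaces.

wrist centre = target − a_3·(cos φ, sin φ) = (9.2944, -7.0976)
cos θ_2 = (136.7626−3²−9²)/(2·3·9) = 0.8660; θ_2 = -30.0059° (elbow-down)
β = atan2(-7.0976,9.2944) = -37.3667°; ψ = atan2(-4.5008,10.7938) = -22.6352°
θ_1 = β − ψ = -14.7315°
θ_3 = φ − θ_1 − θ_2 = -30.2626° (wrapped to (-180°,180°])

-14.731 -30.006 -30.263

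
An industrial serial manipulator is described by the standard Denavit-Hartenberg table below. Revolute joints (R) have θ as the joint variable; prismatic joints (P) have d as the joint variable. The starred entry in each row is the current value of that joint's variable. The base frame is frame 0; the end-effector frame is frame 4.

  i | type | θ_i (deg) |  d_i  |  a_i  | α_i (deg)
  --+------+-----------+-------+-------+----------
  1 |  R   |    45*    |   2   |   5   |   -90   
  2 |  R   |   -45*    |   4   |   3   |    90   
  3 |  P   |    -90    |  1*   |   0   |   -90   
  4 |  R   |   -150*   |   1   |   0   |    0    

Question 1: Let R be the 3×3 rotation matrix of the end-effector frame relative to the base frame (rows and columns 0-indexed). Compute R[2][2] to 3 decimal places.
0.707

End-effector z-axis (col 2 of R) = (0.5000,0.5000,0.7071)
R[2][2] = 0.7071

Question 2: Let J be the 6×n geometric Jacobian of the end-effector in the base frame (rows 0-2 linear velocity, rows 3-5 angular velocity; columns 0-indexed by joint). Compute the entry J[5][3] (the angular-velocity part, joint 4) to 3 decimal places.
0.707

axis z_3 = (0.5000,0.5000,0.7071); lever o_n−o_3 = (0.5000,0.5000,0.7071)
cross product → J_v[:, 3] = (-0.0000,0.0000,0.0000)
J_ω[:, 3] = z_3
entry J[5][3] = 0.7071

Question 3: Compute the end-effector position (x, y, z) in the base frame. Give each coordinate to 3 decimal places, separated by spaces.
after link 1: o_1 = (3.5355, 3.5355, 2.0000)
after link 2: o_2 = (2.2071, 7.8640, 4.1213)
after link 3: o_3 = (1.7071, 7.3640, 4.8284)
after link 4: o_4 = (2.2071, 7.8640, 5.5355)

2.207 7.864 5.536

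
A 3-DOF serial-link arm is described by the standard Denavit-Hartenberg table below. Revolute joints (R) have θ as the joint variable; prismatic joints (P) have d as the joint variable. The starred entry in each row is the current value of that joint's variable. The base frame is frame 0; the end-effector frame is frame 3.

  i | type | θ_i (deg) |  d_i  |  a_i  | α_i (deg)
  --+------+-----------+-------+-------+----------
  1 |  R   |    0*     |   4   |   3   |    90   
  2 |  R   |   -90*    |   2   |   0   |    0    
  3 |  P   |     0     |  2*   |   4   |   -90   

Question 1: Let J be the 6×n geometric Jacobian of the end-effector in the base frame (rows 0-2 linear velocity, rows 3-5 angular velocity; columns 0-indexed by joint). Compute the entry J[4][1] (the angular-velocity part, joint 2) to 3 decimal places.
axis z_1 = (0.0000,-1.0000,0.0000); lever o_n−o_1 = (0.0000,-4.0000,-4.0000)
cross product → J_v[:, 1] = (4.0000,0.0000,0.0000)
J_ω[:, 1] = z_1
entry J[4][1] = -1.0000

-1.000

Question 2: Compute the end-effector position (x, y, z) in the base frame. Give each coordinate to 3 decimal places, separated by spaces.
after link 1: o_1 = (3.0000, 0.0000, 4.0000)
after link 2: o_2 = (3.0000, -2.0000, 4.0000)
after link 3: o_3 = (3.0000, -4.0000, 0.0000)

3.000 -4.000 0.000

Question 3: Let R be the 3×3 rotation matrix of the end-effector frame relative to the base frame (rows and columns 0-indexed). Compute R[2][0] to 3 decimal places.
End-effector x-axis (col 0 of R) = (0.0000,-0.0000,-1.0000)
R[2][0] = -1.0000

-1.000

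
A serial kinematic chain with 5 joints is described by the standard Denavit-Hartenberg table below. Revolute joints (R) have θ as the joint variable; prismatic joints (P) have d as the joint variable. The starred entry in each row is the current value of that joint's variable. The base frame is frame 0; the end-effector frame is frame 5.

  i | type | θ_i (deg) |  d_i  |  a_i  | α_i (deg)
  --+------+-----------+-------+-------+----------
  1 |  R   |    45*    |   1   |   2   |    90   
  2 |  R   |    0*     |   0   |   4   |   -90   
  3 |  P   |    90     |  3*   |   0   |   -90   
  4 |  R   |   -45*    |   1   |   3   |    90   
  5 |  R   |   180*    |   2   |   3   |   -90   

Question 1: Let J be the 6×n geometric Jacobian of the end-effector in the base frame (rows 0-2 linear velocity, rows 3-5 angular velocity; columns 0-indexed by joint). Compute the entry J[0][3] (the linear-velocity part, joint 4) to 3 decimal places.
axis z_3 = (-0.7071,-0.7071,0.0000); lever o_n−o_3 = (0.2929,-1.7071,1.4142)
cross product → J_v[:, 3] = (-1.0000,1.0000,1.4142)
J_ω[:, 3] = z_3
entry J[0][3] = -1.0000

-1.000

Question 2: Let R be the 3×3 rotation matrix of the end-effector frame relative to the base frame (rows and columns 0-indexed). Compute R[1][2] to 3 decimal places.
End-effector z-axis (col 2 of R) = (0.7071,0.7071,-0.0000)
R[1][2] = 0.7071

0.707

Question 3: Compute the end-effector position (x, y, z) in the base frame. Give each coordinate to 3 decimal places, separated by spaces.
after link 1: o_1 = (1.4142, 1.4142, 1.0000)
after link 2: o_2 = (4.2426, 4.2426, 1.0000)
after link 3: o_3 = (4.2426, 4.2426, 4.0000)
after link 4: o_4 = (2.0355, 5.0355, 6.1213)
after link 5: o_5 = (4.5355, 2.5355, 5.4142)

4.536 2.536 5.414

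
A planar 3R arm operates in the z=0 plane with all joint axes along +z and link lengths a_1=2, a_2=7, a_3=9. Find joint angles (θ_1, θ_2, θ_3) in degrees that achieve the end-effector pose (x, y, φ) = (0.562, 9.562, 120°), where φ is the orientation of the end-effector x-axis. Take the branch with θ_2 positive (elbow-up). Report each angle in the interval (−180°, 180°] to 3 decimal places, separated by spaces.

-120.014 150.010 90.004

wrist centre = target − a_3·(cos φ, sin φ) = (5.0620, 1.7678)
cos θ_2 = (28.7489−2²−7²)/(2·2·7) = -0.8661; θ_2 = 150.0099° (elbow-up)
β = atan2(1.7678,5.0620) = 19.2504°; ψ = atan2(3.4989,-4.0628) = 139.2643°
θ_1 = β − ψ = -120.0139°
θ_3 = φ − θ_1 − θ_2 = 90.0040° (wrapped to (-180°,180°])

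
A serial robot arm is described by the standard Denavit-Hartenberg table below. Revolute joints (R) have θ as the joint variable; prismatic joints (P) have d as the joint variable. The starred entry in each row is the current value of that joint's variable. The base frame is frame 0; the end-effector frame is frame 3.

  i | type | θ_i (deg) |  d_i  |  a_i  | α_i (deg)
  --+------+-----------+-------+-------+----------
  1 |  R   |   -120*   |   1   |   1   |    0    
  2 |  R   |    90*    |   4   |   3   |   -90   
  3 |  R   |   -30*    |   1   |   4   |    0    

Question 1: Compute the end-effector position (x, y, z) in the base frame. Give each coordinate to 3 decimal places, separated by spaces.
5.598 -3.232 7.000

after link 1: o_1 = (-0.5000, -0.8660, 1.0000)
after link 2: o_2 = (2.0981, -2.3660, 5.0000)
after link 3: o_3 = (5.5981, -3.2321, 7.0000)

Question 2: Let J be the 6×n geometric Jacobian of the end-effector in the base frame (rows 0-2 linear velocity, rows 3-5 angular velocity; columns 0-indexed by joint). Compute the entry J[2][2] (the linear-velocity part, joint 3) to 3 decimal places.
axis z_2 = (0.5000,0.8660,0.0000); lever o_n−o_2 = (3.5000,-0.8660,2.0000)
cross product → J_v[:, 2] = (1.7321,-1.0000,-3.4641)
J_ω[:, 2] = z_2
entry J[2][2] = -3.4641

-3.464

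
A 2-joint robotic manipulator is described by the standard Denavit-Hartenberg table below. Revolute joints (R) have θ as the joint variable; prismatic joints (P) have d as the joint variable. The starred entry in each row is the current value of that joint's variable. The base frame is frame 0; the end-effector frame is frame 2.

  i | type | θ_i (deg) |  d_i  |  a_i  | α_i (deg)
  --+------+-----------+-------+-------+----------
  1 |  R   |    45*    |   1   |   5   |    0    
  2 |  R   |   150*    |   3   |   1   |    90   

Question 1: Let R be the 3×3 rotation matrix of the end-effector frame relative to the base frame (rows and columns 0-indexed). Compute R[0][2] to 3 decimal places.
End-effector z-axis (col 2 of R) = (-0.2588,0.9659,0.0000)
R[0][2] = -0.2588

-0.259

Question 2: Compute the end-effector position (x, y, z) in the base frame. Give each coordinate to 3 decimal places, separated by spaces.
after link 1: o_1 = (3.5355, 3.5355, 1.0000)
after link 2: o_2 = (2.5696, 3.2767, 4.0000)

2.570 3.277 4.000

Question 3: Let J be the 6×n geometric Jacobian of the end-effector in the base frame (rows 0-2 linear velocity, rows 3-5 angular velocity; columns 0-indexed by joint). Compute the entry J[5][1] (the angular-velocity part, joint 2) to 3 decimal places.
axis z_1 = (0.0000,0.0000,1.0000); lever o_n−o_1 = (-0.9659,-0.2588,3.0000)
cross product → J_v[:, 1] = (0.2588,-0.9659,0.0000)
J_ω[:, 1] = z_1
entry J[5][1] = 1.0000

1.000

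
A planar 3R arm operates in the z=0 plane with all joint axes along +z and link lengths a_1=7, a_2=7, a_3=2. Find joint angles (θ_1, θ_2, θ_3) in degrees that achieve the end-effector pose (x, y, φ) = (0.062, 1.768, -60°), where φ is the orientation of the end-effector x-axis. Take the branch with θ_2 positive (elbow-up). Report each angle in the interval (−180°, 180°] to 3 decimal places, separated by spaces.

wrist centre = target − a_3·(cos φ, sin φ) = (-0.9380, 3.5001)
cos θ_2 = (13.1302−7²−7²)/(2·7·7) = -0.8660; θ_2 = 149.9992° (elbow-up)
β = atan2(3.5001,-0.9380) = 105.0025°; ψ = atan2(3.5001,0.9379) = 74.9996°
θ_1 = β − ψ = 30.0029°
θ_3 = φ − θ_1 − θ_2 = 119.9979° (wrapped to (-180°,180°])

30.003 149.999 119.998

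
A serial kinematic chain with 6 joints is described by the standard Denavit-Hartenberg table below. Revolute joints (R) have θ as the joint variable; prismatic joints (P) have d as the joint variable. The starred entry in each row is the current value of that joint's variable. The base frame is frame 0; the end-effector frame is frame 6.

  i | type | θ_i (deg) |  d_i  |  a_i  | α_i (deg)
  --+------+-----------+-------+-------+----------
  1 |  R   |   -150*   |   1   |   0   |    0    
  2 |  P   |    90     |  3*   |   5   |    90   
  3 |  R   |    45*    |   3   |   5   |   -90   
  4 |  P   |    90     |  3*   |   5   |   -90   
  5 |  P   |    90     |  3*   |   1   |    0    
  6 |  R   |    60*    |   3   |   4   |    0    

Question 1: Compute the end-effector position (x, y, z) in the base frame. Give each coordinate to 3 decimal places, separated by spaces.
after link 1: o_1 = (0.0000, 0.0000, 1.0000)
after link 2: o_2 = (2.5000, -4.3301, 4.0000)
after link 3: o_3 = (1.6697, -8.8920, 7.5355)
after link 4: o_4 = (4.9392, -4.5549, 9.6569)
after link 5: o_5 = (4.2321, -3.3301, 6.8284)
after link 6: o_6 = (0.8785, -4.4498, 3.2929)

0.878 -4.450 3.293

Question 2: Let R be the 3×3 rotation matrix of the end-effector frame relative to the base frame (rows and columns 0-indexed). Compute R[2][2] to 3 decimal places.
-0.707

End-effector z-axis (col 2 of R) = (-0.3536,0.6124,-0.7071)
R[2][2] = -0.7071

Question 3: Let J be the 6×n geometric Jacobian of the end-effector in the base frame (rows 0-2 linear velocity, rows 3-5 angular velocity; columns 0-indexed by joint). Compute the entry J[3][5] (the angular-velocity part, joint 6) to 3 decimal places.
-0.354

axis z_5 = (-0.3536,0.6124,-0.7071); lever o_n−o_5 = (-3.3536,-1.1197,-3.5355)
cross product → J_v[:, 5] = (-2.9568,1.1213,2.4495)
J_ω[:, 5] = z_5
entry J[3][5] = -0.3536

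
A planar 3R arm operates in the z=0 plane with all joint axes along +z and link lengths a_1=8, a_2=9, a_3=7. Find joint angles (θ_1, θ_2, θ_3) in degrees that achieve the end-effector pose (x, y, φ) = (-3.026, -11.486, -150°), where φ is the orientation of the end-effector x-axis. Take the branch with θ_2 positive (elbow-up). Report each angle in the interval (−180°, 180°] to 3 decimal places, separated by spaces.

wrist centre = target − a_3·(cos φ, sin φ) = (3.0362, -7.9860)
cos θ_2 = (72.9946−8²−9²)/(2·8·9) = -0.5000; θ_2 = 120.0025° (elbow-up)
β = atan2(-7.9860,3.0362) = -69.1838°; ψ = atan2(7.7940,3.4997) = 65.8191°
θ_1 = β − ψ = -135.0029°
θ_3 = φ − θ_1 − θ_2 = -134.9996° (wrapped to (-180°,180°])

-135.003 120.002 -135.000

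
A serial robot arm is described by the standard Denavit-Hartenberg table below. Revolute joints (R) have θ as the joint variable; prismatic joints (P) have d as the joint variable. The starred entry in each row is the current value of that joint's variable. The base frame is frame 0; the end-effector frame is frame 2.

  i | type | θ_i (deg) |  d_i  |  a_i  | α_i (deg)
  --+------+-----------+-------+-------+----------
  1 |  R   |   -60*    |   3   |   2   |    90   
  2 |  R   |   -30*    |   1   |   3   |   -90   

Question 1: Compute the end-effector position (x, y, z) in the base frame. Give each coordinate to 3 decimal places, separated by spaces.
after link 1: o_1 = (1.0000, -1.7321, 3.0000)
after link 2: o_2 = (1.4330, -4.4821, 1.5000)

1.433 -4.482 1.500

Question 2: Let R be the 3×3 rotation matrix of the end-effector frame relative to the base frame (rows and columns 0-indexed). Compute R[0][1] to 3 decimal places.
0.866

End-effector y-axis (col 1 of R) = (0.8660,0.5000,-0.0000)
R[0][1] = 0.8660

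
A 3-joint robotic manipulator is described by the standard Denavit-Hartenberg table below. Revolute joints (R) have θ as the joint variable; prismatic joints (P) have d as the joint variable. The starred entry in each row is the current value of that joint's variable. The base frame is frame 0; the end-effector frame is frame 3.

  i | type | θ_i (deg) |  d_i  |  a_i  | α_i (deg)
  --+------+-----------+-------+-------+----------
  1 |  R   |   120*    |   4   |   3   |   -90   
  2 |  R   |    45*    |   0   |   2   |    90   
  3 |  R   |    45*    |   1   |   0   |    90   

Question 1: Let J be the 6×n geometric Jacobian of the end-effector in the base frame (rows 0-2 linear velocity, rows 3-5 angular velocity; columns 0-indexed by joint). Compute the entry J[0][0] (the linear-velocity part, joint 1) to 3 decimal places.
-4.435

axis z_0 = ẑ; lever o_n−o_0 = (-2.5607,4.4352,3.2929)
cross product → J_v[:, 0] = (-4.4352,-2.5607,0.0000)
J_ω[:, 0] = z_0
entry J[0][0] = -4.4352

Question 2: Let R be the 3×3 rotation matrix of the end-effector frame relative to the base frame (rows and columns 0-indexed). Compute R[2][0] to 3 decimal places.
End-effector x-axis (col 0 of R) = (-0.8624,0.0795,-0.5000)
R[2][0] = -0.5000

-0.500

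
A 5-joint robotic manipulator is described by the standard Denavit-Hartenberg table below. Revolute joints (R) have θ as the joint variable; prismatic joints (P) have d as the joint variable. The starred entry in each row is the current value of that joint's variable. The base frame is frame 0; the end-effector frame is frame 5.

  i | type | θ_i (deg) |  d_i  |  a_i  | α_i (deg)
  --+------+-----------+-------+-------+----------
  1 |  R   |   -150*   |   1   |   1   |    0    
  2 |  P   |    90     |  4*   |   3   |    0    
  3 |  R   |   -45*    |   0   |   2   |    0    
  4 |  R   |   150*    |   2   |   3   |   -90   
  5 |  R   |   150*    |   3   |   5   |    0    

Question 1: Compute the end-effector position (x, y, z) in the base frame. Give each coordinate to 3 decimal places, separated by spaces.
after link 1: o_1 = (-0.8660, -0.5000, 1.0000)
after link 2: o_2 = (0.6340, -3.0981, 5.0000)
after link 3: o_3 = (0.1163, -5.0299, 5.0000)
after link 4: o_4 = (2.2377, -2.9086, 7.0000)
after link 5: o_5 = (-2.9455, -3.8491, 4.5000)

-2.946 -3.849 4.500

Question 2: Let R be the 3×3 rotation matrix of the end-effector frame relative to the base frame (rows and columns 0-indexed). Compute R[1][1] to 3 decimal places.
-0.354

End-effector y-axis (col 1 of R) = (-0.3536,-0.3536,0.8660)
R[1][1] = -0.3536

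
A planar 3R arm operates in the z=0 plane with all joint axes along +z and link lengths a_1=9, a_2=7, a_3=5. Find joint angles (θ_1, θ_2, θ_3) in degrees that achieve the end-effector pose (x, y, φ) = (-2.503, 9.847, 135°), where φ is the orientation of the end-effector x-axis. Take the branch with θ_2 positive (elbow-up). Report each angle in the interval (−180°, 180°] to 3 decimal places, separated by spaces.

30.001 135.002 -30.004

wrist centre = target − a_3·(cos φ, sin φ) = (1.0325, 6.3115)
cos θ_2 = (40.9007−9²−7²)/(2·9·7) = -0.7071; θ_2 = 135.0025° (elbow-up)
β = atan2(6.3115,1.0325) = 80.7089°; ψ = atan2(4.9495,4.0500) = 50.7077°
θ_1 = β − ψ = 30.0012°
θ_3 = φ − θ_1 − θ_2 = -30.0037° (wrapped to (-180°,180°])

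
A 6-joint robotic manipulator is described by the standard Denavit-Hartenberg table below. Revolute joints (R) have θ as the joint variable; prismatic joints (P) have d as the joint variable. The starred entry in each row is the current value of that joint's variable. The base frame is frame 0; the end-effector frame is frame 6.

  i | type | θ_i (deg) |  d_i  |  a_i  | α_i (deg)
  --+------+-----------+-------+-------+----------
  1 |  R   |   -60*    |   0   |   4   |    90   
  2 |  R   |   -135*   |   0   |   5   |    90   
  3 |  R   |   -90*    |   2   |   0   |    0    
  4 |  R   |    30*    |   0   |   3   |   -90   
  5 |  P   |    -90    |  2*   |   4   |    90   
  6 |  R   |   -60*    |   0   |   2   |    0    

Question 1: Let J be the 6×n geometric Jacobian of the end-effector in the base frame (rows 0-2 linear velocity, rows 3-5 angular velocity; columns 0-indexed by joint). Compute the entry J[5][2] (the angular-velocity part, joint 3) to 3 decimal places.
0.707

axis z_2 = (-0.3536,0.6124,0.7071); lever o_n−o_2 = (-0.9533,6.5793,3.7250)
cross product → J_v[:, 2] = (-2.3712,0.6429,-1.7424)
J_ω[:, 2] = z_2
entry J[5][2] = 0.7071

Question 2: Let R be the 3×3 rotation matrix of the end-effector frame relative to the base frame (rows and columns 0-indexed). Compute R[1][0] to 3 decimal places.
0.063

End-effector x-axis (col 0 of R) = (0.4634,0.0634,0.8839)
R[1][0] = 0.0634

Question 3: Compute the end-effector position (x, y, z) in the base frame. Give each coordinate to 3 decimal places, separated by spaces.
after link 1: o_1 = (2.0000, -3.4641, 0.0000)
after link 2: o_2 = (0.2322, -0.4022, -3.5355)
after link 3: o_3 = (-0.4749, 0.8225, -2.1213)
after link 4: o_4 = (1.2448, 3.0401, -3.1820)
after link 5: o_5 = (-1.6478, 6.0503, -1.5783)
after link 6: o_6 = (-0.7210, 6.1771, 0.1895)

-0.721 6.177 0.189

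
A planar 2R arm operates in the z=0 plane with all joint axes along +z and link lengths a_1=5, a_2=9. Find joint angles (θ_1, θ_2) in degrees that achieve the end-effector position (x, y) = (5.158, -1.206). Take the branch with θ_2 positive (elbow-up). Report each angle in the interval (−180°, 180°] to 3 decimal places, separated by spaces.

cos θ_2 = (28.0594−5²−9²)/(2·5·9) = -0.8660; θ_2 = 149.9979° (elbow-up)
β = atan2(-1.2060,5.1580) = -13.1600°; ψ = atan2(4.5003,-2.7941) = 121.8346°
θ_1 = β − ψ = -134.9946°

-134.995 149.998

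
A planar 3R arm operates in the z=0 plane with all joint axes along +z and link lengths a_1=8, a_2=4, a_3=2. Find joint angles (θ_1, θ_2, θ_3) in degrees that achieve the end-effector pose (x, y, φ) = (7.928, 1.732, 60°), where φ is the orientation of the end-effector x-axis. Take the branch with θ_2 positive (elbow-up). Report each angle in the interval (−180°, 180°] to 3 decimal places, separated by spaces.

-30.000 120.003 -30.002

wrist centre = target − a_3·(cos φ, sin φ) = (6.9280, -0.0001)
cos θ_2 = (47.9972−8²−4²)/(2·8·4) = -0.5000; θ_2 = 120.0029° (elbow-up)
β = atan2(-0.0001,6.9280) = -0.0004°; ψ = atan2(3.4640,5.9998) = 30.0000°
θ_1 = β − ψ = -30.0004°
θ_3 = φ − θ_1 − θ_2 = -30.0025° (wrapped to (-180°,180°])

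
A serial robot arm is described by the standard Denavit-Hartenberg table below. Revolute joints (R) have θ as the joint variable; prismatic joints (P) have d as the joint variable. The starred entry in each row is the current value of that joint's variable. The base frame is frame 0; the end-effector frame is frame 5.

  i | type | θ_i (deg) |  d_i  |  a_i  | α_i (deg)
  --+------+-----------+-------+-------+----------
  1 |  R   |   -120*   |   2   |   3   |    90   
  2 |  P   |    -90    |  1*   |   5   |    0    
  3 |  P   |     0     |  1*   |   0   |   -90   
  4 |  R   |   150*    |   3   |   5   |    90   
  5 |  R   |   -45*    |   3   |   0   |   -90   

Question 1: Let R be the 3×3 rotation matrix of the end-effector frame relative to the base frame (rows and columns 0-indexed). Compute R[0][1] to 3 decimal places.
-0.750

End-effector y-axis (col 1 of R) = (-0.7500,0.4330,0.5000)
R[0][1] = -0.7500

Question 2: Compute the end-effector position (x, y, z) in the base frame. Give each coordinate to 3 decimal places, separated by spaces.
after link 1: o_1 = (-1.5000, -2.5981, 2.0000)
after link 2: o_2 = (-2.3660, -2.0981, -3.0000)
after link 3: o_3 = (-3.2321, -1.5981, -3.0000)
after link 4: o_4 = (-2.5670, -5.4462, 1.3301)
after link 5: o_5 = (-0.3170, -6.7452, -0.1699)

-0.317 -6.745 -0.170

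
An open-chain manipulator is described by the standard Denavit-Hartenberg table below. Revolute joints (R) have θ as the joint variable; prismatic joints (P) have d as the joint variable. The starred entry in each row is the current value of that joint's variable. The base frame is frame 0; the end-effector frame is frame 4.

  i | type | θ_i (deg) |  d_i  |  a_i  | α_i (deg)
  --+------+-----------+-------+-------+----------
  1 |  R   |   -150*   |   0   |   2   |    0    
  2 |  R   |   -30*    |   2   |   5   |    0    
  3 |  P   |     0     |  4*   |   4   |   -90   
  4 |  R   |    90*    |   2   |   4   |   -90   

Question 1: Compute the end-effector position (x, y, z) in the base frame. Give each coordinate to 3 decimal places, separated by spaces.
-10.732 -3.000 2.000

after link 1: o_1 = (-1.7321, -1.0000, 0.0000)
after link 2: o_2 = (-6.7321, -1.0000, 2.0000)
after link 3: o_3 = (-10.7321, -1.0000, 6.0000)
after link 4: o_4 = (-10.7321, -3.0000, 2.0000)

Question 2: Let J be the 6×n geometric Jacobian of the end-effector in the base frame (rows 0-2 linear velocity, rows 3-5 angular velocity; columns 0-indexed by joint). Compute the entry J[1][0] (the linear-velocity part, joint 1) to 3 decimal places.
axis z_0 = ẑ; lever o_n−o_0 = (-10.7321,-3.0000,2.0000)
cross product → J_v[:, 0] = (3.0000,-10.7321,0.0000)
J_ω[:, 0] = z_0
entry J[1][0] = -10.7321

-10.732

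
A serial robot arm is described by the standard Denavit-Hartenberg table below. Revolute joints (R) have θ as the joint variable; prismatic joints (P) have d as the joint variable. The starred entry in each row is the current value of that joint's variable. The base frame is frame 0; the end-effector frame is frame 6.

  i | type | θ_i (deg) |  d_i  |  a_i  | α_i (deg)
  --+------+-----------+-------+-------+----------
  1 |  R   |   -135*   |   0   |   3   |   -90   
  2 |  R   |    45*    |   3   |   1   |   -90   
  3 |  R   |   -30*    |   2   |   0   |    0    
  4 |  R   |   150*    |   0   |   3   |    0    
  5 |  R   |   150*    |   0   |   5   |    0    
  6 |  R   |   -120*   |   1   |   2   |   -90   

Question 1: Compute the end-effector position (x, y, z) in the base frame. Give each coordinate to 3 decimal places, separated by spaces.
after link 1: o_1 = (-2.1213, -2.1213, 0.0000)
after link 2: o_2 = (-0.5000, -4.7426, -0.7071)
after link 3: o_3 = (0.5000, -3.7426, -2.1213)
after link 4: o_4 = (-0.5871, -1.1555, -1.0607)
after link 5: o_5 = (2.9484, -4.6911, -1.0607)
after link 6: o_6 = (3.6073, -2.6179, -0.5430)

3.607 -2.618 -0.543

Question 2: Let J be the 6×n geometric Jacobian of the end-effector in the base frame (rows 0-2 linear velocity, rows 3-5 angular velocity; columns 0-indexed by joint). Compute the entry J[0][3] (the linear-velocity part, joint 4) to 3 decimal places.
axis z_3 = (0.5000,0.5000,-0.7071); lever o_n−o_3 = (3.1073,1.1247,1.5783)
cross product → J_v[:, 3] = (1.5844,-2.9864,-0.9913)
J_ω[:, 3] = z_3
entry J[0][3] = 1.5844

1.584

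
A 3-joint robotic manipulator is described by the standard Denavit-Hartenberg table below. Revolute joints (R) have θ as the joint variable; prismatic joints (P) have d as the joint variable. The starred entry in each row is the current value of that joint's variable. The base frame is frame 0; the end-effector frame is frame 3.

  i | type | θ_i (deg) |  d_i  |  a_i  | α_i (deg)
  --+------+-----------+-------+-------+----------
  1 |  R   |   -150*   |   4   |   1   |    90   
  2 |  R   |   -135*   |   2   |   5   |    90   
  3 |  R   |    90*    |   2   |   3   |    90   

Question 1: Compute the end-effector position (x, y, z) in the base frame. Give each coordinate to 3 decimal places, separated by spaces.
0.921 6.305 1.879

after link 1: o_1 = (-0.8660, -0.5000, 4.0000)
after link 2: o_2 = (1.1958, 2.9998, 0.4645)
after link 3: o_3 = (0.9206, 6.3050, 1.8787)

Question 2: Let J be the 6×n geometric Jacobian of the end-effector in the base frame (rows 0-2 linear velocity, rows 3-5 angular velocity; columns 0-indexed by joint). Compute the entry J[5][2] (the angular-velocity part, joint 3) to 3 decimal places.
axis z_2 = (0.6124,0.3536,0.7071); lever o_n−o_2 = (-0.2753,3.3052,1.4142)
cross product → J_v[:, 2] = (-1.8371,-1.0607,2.1213)
J_ω[:, 2] = z_2
entry J[5][2] = 0.7071

0.707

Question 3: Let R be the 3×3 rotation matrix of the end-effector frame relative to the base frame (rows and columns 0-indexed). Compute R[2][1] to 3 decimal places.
End-effector y-axis (col 1 of R) = (0.6124,0.3536,0.7071)
R[2][1] = 0.7071

0.707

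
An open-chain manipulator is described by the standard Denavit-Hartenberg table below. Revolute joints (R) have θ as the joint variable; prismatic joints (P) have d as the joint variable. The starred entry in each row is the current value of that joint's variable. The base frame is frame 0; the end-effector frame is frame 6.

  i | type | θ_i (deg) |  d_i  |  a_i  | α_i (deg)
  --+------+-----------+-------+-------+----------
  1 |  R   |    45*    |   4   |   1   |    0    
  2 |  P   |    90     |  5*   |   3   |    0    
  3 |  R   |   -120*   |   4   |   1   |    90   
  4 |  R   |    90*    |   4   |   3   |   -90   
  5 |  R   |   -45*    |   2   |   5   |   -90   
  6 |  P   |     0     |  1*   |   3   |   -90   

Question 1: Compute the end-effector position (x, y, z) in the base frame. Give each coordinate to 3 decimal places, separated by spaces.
after link 1: o_1 = (0.7071, 0.7071, 4.0000)
after link 2: o_2 = (-1.4142, 2.8284, 9.0000)
after link 3: o_3 = (-0.4483, 3.0872, 13.0000)
after link 4: o_4 = (0.5870, -0.7765, 16.0000)
after link 5: o_5 = (-0.4298, -4.7092, 19.5355)
after link 6: o_6 = (-0.0638, -6.0752, 22.3640)

-0.064 -6.075 22.364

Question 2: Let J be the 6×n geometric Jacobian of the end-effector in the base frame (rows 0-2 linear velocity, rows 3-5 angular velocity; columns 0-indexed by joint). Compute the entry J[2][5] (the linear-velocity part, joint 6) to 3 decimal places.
0.707

prismatic axis z_5 = (-0.1830,0.6830,0.7071)
J_v[:, 5] = z_5; J_ω[:, 5] = (0,0,0)
entry J[2][5] = 0.7071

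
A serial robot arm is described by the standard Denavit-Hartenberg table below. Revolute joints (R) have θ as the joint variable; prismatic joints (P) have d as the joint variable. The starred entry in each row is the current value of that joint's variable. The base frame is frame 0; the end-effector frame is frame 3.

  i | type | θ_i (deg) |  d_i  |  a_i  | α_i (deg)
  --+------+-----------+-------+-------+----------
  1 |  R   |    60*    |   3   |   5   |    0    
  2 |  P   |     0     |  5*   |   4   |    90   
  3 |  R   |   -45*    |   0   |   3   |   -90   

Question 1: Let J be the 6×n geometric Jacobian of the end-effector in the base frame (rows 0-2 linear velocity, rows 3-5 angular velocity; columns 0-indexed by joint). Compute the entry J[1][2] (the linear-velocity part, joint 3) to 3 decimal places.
1.837

axis z_2 = (0.8660,-0.5000,0.0000); lever o_n−o_2 = (1.0607,1.8371,-2.1213)
cross product → J_v[:, 2] = (1.0607,1.8371,2.1213)
J_ω[:, 2] = z_2
entry J[1][2] = 1.8371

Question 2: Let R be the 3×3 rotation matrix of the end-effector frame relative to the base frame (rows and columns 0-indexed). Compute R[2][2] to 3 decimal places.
End-effector z-axis (col 2 of R) = (0.3536,0.6124,0.7071)
R[2][2] = 0.7071

0.707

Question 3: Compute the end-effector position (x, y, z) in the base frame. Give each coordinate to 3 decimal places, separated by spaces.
5.561 9.631 5.879

after link 1: o_1 = (2.5000, 4.3301, 3.0000)
after link 2: o_2 = (4.5000, 7.7942, 8.0000)
after link 3: o_3 = (5.5607, 9.6313, 5.8787)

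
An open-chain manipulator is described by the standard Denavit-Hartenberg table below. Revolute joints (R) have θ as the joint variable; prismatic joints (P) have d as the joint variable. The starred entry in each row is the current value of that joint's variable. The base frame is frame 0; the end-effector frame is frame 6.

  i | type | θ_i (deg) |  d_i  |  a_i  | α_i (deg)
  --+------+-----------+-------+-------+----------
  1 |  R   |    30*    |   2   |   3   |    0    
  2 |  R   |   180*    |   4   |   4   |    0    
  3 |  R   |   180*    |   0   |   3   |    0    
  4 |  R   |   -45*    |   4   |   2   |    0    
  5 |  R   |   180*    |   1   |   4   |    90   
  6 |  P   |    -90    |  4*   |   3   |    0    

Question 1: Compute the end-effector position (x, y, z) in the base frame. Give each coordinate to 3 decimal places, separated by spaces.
after link 1: o_1 = (2.5981, 1.5000, 2.0000)
after link 2: o_2 = (-0.8660, -0.5000, 6.0000)
after link 3: o_3 = (1.7321, 1.0000, 6.0000)
after link 4: o_4 = (3.6639, 0.4824, 10.0000)
after link 5: o_5 = (-0.1998, 1.5176, 11.0000)
after link 6: o_6 = (0.8355, 5.3813, 8.0000)

0.835 5.381 8.000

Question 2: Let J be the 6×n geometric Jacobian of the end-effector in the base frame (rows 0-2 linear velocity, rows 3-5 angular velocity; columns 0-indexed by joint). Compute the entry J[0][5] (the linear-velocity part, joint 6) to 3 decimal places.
0.259

prismatic axis z_5 = (0.2588,0.9659,0.0000)
J_v[:, 5] = z_5; J_ω[:, 5] = (0,0,0)
entry J[0][5] = 0.2588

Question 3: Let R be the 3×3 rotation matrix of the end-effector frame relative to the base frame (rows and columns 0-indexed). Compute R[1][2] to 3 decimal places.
End-effector z-axis (col 2 of R) = (0.2588,0.9659,0.0000)
R[1][2] = 0.9659

0.966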